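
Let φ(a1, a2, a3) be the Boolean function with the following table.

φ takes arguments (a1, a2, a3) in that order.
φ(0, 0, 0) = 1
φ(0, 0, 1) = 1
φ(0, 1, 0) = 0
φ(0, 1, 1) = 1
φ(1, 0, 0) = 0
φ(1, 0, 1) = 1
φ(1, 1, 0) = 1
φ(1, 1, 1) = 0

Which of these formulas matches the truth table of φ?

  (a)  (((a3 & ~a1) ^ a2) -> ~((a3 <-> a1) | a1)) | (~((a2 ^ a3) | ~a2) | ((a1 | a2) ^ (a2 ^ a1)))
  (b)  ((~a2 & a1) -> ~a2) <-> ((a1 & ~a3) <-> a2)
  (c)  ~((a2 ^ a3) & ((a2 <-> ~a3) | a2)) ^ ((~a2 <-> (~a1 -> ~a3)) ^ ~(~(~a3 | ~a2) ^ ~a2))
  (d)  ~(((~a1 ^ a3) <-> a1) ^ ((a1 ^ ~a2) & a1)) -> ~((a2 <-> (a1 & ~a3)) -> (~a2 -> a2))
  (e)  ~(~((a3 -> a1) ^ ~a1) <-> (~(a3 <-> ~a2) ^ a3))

(a): at (1,0,0) it gives 1, but φ = 0 — eliminated.
(b): at (0,1,1) it gives 0, but φ = 1 — eliminated.
(c): at (0,0,0) it gives 0, but φ = 1 — eliminated.
(e): at (0,0,0) it gives 0, but φ = 1 — eliminated.
That leaves (d). Evaluating it on every row reproduces the table of φ exactly.

d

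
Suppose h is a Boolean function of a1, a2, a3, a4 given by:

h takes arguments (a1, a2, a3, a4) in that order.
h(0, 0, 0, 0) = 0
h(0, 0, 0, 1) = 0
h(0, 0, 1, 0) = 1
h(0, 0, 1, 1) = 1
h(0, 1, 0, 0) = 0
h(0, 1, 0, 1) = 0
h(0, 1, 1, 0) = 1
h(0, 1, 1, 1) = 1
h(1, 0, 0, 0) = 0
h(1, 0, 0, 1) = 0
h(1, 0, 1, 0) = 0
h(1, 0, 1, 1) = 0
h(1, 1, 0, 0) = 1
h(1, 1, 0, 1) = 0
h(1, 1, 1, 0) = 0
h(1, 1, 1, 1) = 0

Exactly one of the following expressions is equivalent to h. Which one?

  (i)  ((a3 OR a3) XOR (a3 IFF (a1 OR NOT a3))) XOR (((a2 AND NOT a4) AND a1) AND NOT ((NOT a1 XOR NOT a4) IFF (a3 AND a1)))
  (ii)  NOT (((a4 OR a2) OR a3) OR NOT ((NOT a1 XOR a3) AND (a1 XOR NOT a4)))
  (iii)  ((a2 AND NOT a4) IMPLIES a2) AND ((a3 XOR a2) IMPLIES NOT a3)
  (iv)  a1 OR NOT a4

(ii): at (0,0,0,0) it gives 1, but h = 0 — eliminated.
(iii): at (0,0,0,0) it gives 1, but h = 0 — eliminated.
(iv): at (0,0,0,0) it gives 1, but h = 0 — eliminated.
That leaves (i). Evaluating it on every row reproduces the table of h exactly.

i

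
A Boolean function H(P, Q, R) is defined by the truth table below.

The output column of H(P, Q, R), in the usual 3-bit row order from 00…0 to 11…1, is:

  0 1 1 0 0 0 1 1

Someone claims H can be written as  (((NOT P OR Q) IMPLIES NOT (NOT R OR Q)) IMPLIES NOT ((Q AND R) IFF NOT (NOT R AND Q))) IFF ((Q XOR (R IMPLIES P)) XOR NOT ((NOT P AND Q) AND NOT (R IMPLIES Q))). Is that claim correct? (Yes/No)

Evaluate (((NOT P OR Q) IMPLIES NOT (NOT R OR Q)) IMPLIES NOT ((Q AND R) IFF NOT (NOT R AND Q))) IFF ((Q XOR (R IMPLIES P)) XOR NOT ((NOT P AND Q) AND NOT (R IMPLIES Q))) on each row and compare to H:
  P=0, Q=0, R=0: formula gives 0, H = 0 ✓
  P=0, Q=0, R=1: formula gives 1, H = 1 ✓
  P=0, Q=1, R=0: formula gives 1, H = 1 ✓
  P=0, Q=1, R=1: formula gives 0, H = 0 ✓
  P=1, Q=0, R=0: formula gives 0, H = 0 ✓
  …and likewise for the remaining 3 rows.
Every row agrees, so the formula is equivalent.

Yes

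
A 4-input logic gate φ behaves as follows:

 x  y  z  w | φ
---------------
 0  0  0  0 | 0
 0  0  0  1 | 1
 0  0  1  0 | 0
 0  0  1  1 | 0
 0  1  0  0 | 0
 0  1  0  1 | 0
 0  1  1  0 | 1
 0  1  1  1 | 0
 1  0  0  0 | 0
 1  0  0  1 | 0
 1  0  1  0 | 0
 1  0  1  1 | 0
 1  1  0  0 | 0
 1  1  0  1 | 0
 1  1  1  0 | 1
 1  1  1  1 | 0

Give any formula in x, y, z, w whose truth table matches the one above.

Collect the rows where φ=1 — (0,0,0,1), (0,1,1,0), (1,1,1,0) — and write one minterm per row: ¬x·¬y·¬z·w, ¬x·y·z·¬w, x·y·z·¬w. Their union (logical OR) reproduces the table exactly.

φ(x, y, z, w) = ((((¬x ∧ ¬y) ∧ ¬z) ∧ w) ∨ (((¬x ∧ y) ∧ z) ∧ ¬w)) ∨ (((x ∧ y) ∧ z) ∧ ¬w)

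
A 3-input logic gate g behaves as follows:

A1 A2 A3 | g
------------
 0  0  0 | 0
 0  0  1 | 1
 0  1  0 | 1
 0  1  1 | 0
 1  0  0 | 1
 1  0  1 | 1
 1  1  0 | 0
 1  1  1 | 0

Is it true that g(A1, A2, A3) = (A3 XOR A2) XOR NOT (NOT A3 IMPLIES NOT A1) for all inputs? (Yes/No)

Evaluate (A3 XOR A2) XOR NOT (NOT A3 IMPLIES NOT A1) on each row and compare to g:
  A1=0, A2=0, A3=0: formula gives 0, g = 0 ✓
  A1=0, A2=0, A3=1: formula gives 1, g = 1 ✓
  A1=0, A2=1, A3=0: formula gives 1, g = 1 ✓
  A1=0, A2=1, A3=1: formula gives 0, g = 0 ✓
  A1=1, A2=0, A3=0: formula gives 1, g = 1 ✓
  …and likewise for the remaining 3 rows.
All 8 rows match — the expression computes g exactly.

Yes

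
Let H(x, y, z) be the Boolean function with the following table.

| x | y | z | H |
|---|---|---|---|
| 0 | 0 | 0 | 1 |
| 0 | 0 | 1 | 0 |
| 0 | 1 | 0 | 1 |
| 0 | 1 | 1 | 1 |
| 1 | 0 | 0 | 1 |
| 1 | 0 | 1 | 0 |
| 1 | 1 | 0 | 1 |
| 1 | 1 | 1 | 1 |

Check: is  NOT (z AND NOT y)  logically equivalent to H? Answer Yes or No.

Check the formula against H row by row:
  x=0, y=0, z=0: formula gives 1, H = 1 ✓
  x=0, y=0, z=1: formula gives 0, H = 0 ✓
  x=0, y=1, z=0: formula gives 1, H = 1 ✓
  x=0, y=1, z=1: formula gives 1, H = 1 ✓
  x=1, y=0, z=0: formula gives 1, H = 1 ✓
  … (the remaining 3 rows also agree.)
Every row agrees, so the formula is equivalent.

Yes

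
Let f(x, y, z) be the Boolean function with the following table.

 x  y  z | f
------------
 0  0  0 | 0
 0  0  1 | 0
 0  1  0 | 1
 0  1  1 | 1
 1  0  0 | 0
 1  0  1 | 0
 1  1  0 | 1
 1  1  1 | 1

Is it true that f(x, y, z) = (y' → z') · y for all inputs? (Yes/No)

Yes

Check the formula against f row by row:
  x=0, y=0, z=0: formula gives 0, f = 0 ✓
  x=0, y=0, z=1: formula gives 0, f = 0 ✓
  x=0, y=1, z=0: formula gives 1, f = 1 ✓
  x=0, y=1, z=1: formula gives 1, f = 1 ✓
  x=1, y=0, z=0: formula gives 0, f = 0 ✓
  … (the remaining 3 rows also agree.)
All 8 rows match — the expression computes f exactly.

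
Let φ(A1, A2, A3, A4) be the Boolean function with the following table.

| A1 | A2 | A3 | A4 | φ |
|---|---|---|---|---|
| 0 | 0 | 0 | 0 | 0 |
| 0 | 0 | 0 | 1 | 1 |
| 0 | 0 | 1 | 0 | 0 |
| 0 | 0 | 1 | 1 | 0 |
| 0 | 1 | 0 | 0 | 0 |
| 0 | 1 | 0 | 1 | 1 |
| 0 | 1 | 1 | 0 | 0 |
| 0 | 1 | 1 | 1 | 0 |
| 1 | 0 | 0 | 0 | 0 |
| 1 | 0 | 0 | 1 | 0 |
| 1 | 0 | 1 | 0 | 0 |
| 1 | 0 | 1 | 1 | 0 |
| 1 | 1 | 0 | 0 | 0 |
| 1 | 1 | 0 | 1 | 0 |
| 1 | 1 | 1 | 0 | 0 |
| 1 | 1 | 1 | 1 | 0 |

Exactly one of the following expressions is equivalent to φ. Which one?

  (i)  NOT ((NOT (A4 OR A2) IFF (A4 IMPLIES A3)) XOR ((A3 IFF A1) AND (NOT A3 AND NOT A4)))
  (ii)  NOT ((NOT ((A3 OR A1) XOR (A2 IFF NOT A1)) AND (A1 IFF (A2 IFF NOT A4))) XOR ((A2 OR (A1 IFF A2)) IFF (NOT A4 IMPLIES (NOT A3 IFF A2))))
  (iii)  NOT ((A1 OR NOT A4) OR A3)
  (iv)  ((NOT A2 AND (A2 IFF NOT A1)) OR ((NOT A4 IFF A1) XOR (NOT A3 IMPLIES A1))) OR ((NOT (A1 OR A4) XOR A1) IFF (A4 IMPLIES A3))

(i) fails at (0,0,0,0): the formula yields 1, φ is 0.
(ii) fails at (0,0,0,1): the formula yields 0, φ is 1.
(iv) fails at (0,0,0,0): the formula yields 1, φ is 0.
That leaves (iii). Evaluating it on every row reproduces the table of φ exactly.

iii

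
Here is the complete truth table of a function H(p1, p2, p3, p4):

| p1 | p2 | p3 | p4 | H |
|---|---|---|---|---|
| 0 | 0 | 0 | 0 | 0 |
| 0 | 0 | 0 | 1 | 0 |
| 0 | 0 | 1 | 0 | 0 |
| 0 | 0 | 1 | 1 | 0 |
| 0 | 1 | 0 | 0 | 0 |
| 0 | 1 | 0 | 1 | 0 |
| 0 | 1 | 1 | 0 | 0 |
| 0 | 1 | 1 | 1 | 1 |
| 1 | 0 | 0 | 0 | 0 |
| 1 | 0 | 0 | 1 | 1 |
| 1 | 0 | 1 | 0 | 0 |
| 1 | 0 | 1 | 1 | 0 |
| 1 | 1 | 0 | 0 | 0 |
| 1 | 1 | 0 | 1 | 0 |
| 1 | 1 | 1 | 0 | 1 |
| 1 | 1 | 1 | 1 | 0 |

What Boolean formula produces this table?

H(p1, p2, p3, p4) = ((((p1' · p2) · p3) · p4) + (((p1 · p2') · p3') · p4)) + (((p1 · p2) · p3) · p4')

H=1 on 3 inputs: (0,1,1,1), (1,0,0,1), (1,1,1,0). Reading each as a conjunction of literals (¬p1·p2·p3·p4, p1·¬p2·¬p3·p4, p1·p2·p3·¬p4) and taking the OR gives the canonical DNF.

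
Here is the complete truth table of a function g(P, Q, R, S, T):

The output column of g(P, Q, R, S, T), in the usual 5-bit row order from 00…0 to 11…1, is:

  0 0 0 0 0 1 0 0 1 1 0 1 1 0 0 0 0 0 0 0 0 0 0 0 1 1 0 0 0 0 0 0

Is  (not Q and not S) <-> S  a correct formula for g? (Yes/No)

No

Test each input against both g and the formula:
  P=0, Q=0, R=0, S=0, T=0: formula gives 0, g = 0 ✓
  P=0, Q=0, R=0, S=0, T=1: formula gives 0, g = 0 ✓
  P=0, Q=0, R=0, S=1, T=0: formula gives 0, g = 0 ✓
  P=0, Q=0, R=0, S=1, T=1: formula gives 0, g = 0 ✓
  …
  P=0, Q=0, R=1, S=0, T=1: formula gives 0, but g = 1 ✗
A single disagreement suffices: at (0,0,1,0,1) they differ, so the formula does not compute g.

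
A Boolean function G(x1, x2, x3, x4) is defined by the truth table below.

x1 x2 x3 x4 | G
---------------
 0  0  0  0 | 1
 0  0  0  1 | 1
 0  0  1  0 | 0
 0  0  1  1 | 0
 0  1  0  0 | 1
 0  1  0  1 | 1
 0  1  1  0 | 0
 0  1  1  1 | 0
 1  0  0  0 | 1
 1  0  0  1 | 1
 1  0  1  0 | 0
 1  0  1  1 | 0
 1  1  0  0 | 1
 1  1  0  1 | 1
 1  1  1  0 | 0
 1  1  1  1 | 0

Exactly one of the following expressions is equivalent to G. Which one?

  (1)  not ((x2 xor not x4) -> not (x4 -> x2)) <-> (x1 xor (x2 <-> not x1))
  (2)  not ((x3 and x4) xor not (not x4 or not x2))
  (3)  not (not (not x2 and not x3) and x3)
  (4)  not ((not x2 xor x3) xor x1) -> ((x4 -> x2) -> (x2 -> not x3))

3

(1) fails at (0,0,0,0): the formula yields 0, G is 1.
(2) fails at (0,0,1,0): the formula yields 1, G is 0.
(4) fails at (0,0,1,0): the formula yields 1, G is 0.
Only (3) survives; checking it on all 16 rows confirms it matches G.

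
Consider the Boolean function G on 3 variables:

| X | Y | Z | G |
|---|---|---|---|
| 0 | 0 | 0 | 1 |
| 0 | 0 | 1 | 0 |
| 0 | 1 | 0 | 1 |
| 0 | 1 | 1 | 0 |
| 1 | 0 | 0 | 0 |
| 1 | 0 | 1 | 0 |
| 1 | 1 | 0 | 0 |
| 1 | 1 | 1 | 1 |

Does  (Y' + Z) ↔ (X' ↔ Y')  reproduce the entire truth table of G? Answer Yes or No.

No

Evaluate (Y' + Z) ↔ (X' ↔ Y') on each row and compare to G:
  X=0, Y=0, Z=0: formula gives 1, G = 1 ✓
  X=0, Y=0, Z=1: formula gives 1, but G = 0 ✗
Row (0,0,1) is a counterexample, so the formula is not equivalent to G.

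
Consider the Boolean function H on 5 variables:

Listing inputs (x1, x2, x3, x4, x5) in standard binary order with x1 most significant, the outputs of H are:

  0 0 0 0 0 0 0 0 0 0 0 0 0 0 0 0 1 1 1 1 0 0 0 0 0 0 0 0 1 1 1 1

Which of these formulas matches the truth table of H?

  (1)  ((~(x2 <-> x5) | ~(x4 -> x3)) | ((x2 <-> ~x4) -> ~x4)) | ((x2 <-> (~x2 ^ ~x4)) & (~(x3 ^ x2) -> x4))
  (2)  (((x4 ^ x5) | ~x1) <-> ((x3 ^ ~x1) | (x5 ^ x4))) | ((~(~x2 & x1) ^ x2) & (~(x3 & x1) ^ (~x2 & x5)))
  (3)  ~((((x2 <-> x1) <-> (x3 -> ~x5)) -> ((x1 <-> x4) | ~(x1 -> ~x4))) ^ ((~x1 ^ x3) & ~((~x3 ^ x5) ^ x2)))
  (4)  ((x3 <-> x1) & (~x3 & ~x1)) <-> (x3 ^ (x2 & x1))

(1) disagrees with H on (0,0,0,0,0) (formula → 1, table → 0); rule it out.
(2) disagrees with H on (0,0,0,0,0) (formula → 1, table → 0); rule it out.
(3) disagrees with H on (0,0,0,0,1) (formula → 1, table → 0); rule it out.
That leaves (4). Evaluating it on every row reproduces the table of H exactly.

4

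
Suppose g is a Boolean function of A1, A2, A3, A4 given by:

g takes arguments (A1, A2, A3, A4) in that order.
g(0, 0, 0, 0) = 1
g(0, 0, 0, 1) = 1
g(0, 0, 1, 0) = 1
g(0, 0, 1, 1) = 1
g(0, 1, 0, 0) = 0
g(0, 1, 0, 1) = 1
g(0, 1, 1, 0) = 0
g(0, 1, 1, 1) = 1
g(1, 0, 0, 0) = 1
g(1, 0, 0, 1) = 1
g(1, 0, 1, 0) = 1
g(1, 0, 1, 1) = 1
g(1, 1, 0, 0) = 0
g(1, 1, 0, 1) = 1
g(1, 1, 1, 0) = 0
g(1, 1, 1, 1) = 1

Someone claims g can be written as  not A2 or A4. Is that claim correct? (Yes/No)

Yes

Evaluate not A2 or A4 on each row and compare to g:
  A1=0, A2=0, A3=0, A4=0: formula gives 1, g = 1 ✓
  A1=0, A2=0, A3=0, A4=1: formula gives 1, g = 1 ✓
  A1=0, A2=0, A3=1, A4=0: formula gives 1, g = 1 ✓
  A1=0, A2=0, A3=1, A4=1: formula gives 1, g = 1 ✓
  … (the remaining 12 rows also agree.)
No disagreement on any input; they are logically equivalent.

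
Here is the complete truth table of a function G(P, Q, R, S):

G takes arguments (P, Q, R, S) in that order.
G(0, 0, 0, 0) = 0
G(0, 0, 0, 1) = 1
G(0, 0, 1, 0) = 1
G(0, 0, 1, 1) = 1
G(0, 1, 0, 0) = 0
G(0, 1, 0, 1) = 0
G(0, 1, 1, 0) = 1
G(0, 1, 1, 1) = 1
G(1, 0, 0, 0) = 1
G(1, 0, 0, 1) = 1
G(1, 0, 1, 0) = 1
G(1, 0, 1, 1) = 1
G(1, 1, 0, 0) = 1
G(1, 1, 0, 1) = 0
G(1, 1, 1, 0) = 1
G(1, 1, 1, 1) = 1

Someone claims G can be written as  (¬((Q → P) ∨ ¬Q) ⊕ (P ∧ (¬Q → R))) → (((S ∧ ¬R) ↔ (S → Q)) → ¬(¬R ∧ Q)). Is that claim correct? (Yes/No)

Check the formula against G row by row:
  P=0, Q=0, R=0, S=0: formula gives 1, but G = 0 ✗
Row (0,0,0,0) is a counterexample, so the formula is not equivalent to G.

No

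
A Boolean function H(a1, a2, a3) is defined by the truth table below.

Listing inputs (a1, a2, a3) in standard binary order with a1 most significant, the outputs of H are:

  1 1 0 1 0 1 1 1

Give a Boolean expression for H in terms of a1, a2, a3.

The 0-rows are (0,1,0), (1,0,0). Take each as a conjunction (¬a1·a2·¬a3, a1·¬a2·¬a3), form their disjunction, and complement — that gives a formula that is 1 everywhere H is.

H(a1, a2, a3) = (((a1' · a2) · a3') + ((a1 · a2') · a3'))'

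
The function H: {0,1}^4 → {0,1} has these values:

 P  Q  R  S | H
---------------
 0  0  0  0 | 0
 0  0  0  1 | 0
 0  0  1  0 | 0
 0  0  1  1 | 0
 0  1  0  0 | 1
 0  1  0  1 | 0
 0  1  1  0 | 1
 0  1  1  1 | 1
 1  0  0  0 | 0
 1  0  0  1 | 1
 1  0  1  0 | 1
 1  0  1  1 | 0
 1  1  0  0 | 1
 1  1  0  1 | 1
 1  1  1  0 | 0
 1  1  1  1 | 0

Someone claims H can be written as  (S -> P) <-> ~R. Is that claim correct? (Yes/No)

Test each input against both H and the formula:
  P=0, Q=0, R=0, S=0: formula gives 1, but H = 0 ✗
A single disagreement suffices: at (0,0,0,0) they differ, so the formula does not compute H.

No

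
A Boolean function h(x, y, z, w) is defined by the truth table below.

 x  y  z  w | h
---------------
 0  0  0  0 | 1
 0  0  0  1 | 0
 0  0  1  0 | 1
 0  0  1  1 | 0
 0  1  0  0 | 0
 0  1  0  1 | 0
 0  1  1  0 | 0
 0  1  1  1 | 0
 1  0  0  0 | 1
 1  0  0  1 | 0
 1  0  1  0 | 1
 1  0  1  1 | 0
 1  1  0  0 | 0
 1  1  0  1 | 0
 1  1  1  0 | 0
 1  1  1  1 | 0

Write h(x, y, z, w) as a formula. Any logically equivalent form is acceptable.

h(x, y, z, w) = (((((x' · y') · z') · w') + (((x' · y') · z) · w')) + (((x · y') · z') · w')) + (((x · y') · z) · w')

The 1-rows are (0,0,0,0), (0,0,1,0), (1,0,0,0), (1,0,1,0). Each contributes one minterm — ¬x·¬y·¬z·¬w; ¬x·¬y·z·¬w; x·¬y·¬z·¬w; x·¬y·z·¬w — and their disjunction is a sum-of-products form of h.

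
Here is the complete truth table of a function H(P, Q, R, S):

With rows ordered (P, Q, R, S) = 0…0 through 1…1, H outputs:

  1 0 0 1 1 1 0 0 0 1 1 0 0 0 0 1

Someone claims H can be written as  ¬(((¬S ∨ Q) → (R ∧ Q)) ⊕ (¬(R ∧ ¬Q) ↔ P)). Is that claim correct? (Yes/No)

No

Evaluate ¬(((¬S ∨ Q) → (R ∧ Q)) ⊕ (¬(R ∧ ¬Q) ↔ P)) on each row and compare to H:
  P=0, Q=0, R=0, S=0: formula gives 1, H = 1 ✓
  P=0, Q=0, R=0, S=1: formula gives 0, H = 0 ✓
  P=0, Q=0, R=1, S=0: formula gives 0, H = 0 ✓
  P=0, Q=0, R=1, S=1: formula gives 1, H = 1 ✓
  …
  P=1, Q=1, R=1, S=0: formula gives 1, but H = 0 ✗
A single disagreement suffices: at (1,1,1,0) they differ, so the formula does not compute H.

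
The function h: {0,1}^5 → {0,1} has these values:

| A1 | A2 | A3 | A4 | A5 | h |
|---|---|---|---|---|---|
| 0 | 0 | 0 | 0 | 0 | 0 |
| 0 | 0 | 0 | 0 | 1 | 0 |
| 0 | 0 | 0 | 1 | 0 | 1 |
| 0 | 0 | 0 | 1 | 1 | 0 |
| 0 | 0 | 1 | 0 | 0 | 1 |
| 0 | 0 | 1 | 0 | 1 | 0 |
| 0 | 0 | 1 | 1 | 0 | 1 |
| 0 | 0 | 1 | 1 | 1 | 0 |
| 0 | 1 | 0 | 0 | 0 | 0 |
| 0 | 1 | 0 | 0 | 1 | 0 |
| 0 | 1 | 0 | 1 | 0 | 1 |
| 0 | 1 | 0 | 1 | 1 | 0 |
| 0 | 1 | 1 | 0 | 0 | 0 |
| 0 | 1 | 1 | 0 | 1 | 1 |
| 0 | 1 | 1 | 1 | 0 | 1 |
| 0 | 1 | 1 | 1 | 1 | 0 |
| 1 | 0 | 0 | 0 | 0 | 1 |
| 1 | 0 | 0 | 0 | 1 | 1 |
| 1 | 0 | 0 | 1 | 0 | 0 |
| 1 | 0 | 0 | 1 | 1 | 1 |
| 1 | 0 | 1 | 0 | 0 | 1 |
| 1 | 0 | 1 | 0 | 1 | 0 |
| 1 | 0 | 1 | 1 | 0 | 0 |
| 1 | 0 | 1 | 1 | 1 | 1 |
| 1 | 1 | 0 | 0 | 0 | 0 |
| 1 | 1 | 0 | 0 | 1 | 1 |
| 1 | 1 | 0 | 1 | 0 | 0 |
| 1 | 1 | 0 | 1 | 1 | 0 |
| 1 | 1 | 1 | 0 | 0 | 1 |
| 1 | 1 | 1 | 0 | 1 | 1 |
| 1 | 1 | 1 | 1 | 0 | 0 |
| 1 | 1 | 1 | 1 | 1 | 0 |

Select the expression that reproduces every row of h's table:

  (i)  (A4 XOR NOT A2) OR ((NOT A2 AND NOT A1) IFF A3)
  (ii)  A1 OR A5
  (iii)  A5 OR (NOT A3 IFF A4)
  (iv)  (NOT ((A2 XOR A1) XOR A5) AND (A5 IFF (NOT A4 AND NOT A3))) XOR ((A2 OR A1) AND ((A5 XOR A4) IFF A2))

(i): at (0,0,0,0,0) it gives 1, but h = 0 — eliminated.
(ii): at (0,0,0,0,1) it gives 1, but h = 0 — eliminated.
(iii): at (0,0,0,0,1) it gives 1, but h = 0 — eliminated.
(iv) is the remaining candidate, and it agrees with h on all 32 inputs.

iv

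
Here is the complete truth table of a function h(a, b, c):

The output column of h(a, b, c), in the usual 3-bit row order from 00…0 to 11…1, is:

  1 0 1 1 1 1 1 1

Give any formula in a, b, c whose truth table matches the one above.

h is 0 on exactly one input, (0,0,1), whose minterm is ¬a·¬b·c. So h is the negation of that single conjunction.

h(a, b, c) = ((a' · b') · c)'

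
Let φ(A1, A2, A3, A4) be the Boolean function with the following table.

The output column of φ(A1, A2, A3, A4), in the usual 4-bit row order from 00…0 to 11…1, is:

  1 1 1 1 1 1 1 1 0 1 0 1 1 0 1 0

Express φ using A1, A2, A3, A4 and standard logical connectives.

φ(A1, A2, A3, A4) = NOT ((((((A1 AND NOT A2) AND NOT A3) AND NOT A4) OR (((A1 AND NOT A2) AND A3) AND NOT A4)) OR (((A1 AND A2) AND NOT A3) AND A4)) OR (((A1 AND A2) AND A3) AND A4))

The 0-rows are (1,0,0,0), (1,0,1,0), (1,1,0,1), (1,1,1,1). Take each as a conjunction (A1·¬A2·¬A3·¬A4, A1·¬A2·A3·¬A4, A1·A2·¬A3·A4, A1·A2·A3·A4), form their disjunction, and complement — that gives a formula that is 1 everywhere φ is.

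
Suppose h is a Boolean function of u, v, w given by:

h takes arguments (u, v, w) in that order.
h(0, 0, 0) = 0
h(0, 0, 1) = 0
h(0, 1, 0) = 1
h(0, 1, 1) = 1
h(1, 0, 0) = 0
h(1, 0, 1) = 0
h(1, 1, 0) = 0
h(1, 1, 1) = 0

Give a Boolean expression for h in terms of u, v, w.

h(u, v, w) = ((u' · v) · w') + ((u' · v) · w)

h=1 on 2 inputs: (0,1,0), (0,1,1). Reading each as a conjunction of literals (¬u·v·¬w, ¬u·v·w) and taking the OR gives the canonical DNF.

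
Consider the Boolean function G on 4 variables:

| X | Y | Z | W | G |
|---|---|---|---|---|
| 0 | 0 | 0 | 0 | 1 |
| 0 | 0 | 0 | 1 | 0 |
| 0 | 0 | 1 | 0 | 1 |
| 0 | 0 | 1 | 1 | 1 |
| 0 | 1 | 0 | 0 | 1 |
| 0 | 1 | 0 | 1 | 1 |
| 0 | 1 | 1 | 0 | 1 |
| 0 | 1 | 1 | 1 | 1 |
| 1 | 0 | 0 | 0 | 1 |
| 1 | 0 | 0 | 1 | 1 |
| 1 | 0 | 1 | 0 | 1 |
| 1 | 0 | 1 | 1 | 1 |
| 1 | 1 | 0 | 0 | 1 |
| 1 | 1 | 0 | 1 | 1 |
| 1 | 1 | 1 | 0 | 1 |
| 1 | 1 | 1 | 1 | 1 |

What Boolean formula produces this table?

G(X, Y, Z, W) = not (((not X and not Y) and not Z) and W)

G is 0 on exactly one input, (0,0,0,1), whose minterm is ¬X·¬Y·¬Z·W. So G is the negation of that single conjunction.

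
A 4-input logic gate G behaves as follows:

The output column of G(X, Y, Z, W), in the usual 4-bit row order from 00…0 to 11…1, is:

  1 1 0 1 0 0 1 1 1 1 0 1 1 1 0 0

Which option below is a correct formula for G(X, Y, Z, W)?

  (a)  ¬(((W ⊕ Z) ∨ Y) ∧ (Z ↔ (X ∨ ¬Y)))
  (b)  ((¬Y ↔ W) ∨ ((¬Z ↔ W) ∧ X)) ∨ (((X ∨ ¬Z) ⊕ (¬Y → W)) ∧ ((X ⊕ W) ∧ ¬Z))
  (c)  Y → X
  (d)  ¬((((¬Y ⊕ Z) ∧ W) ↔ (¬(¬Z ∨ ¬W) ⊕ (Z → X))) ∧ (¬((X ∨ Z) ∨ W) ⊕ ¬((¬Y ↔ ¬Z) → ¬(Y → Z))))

(b) disagrees with G on (0,0,0,0) (formula → 0, table → 1); rule it out.
(c) disagrees with G on (0,0,1,0) (formula → 1, table → 0); rule it out.
(d) disagrees with G on (0,0,0,1) (formula → 0, table → 1); rule it out.
That leaves (a). Evaluating it on every row reproduces the table of G exactly.

a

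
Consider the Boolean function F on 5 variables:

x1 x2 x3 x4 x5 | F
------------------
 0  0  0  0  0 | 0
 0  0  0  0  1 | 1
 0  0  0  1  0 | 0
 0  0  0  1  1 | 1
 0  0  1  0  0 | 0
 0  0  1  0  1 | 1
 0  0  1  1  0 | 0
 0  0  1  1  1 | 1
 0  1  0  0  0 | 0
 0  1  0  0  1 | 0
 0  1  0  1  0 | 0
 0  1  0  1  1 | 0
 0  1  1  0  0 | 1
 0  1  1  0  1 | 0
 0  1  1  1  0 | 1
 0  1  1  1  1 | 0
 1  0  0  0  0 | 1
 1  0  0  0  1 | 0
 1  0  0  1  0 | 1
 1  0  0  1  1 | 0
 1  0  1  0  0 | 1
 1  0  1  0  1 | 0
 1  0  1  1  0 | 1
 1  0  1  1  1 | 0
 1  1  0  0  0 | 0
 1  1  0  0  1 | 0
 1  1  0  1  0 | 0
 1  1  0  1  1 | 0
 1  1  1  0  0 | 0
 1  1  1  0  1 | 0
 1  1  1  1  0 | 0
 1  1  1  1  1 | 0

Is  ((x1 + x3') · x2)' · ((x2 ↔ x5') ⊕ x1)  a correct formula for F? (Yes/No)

Yes

Check the formula against F row by row:
  x1=0, x2=0, x3=0, x4=0, x5=0: formula gives 0, F = 0 ✓
  x1=0, x2=0, x3=0, x4=0, x5=1: formula gives 1, F = 1 ✓
  x1=0, x2=0, x3=0, x4=1, x5=0: formula gives 0, F = 0 ✓
  x1=0, x2=0, x3=0, x4=1, x5=1: formula gives 1, F = 1 ✓
  … (the remaining 28 rows also agree.)
No disagreement on any input; they are logically equivalent.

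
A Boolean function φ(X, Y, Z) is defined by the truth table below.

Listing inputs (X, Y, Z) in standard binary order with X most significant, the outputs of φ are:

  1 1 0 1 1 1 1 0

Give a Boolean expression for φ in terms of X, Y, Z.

The 0-rows are (0,1,0), (1,1,1). Take each as a conjunction (¬X·Y·¬Z, X·Y·Z), form their disjunction, and complement — that gives a formula that is 1 everywhere φ is.

φ(X, Y, Z) = ~(((~X & Y) & ~Z) | ((X & Y) & Z))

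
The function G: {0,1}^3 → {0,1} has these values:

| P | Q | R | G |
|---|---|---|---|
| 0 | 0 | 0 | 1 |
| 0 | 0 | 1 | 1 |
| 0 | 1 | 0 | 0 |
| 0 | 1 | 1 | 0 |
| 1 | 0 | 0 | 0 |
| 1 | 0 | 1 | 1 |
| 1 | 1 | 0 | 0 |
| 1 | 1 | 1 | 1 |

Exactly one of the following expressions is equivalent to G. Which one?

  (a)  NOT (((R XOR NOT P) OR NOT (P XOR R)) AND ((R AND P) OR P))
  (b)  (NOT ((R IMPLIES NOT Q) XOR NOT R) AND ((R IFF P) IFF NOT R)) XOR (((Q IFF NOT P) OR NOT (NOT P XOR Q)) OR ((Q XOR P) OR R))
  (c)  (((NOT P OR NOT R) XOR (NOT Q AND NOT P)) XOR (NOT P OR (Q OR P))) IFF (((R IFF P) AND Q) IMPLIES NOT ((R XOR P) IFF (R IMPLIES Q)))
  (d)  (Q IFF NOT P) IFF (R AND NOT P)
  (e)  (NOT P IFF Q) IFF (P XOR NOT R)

c

(a) disagrees with G on (0,1,0) (formula → 1, table → 0); rule it out.
(b) disagrees with G on (1,0,0) (formula → 1, table → 0); rule it out.
(d) disagrees with G on (0,0,1) (formula → 0, table → 1); rule it out.
(e) disagrees with G on (0,0,0) (formula → 0, table → 1); rule it out.
(c) is the remaining candidate, and it agrees with G on all 8 inputs.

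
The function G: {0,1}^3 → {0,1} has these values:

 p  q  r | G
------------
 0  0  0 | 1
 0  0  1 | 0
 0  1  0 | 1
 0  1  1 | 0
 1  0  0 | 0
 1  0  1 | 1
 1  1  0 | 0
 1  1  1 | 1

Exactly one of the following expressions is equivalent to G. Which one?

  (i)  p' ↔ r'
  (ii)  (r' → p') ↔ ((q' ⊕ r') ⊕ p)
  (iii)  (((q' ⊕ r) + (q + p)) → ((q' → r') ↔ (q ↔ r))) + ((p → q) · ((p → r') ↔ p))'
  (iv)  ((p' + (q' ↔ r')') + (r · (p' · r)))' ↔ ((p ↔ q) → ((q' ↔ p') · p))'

(ii): at (0,0,0) it gives 0, but G = 1 — eliminated.
(iii): at (0,0,1) it gives 1, but G = 0 — eliminated.
(iv): at (0,0,0) it gives 0, but G = 1 — eliminated.
(i) is the remaining candidate, and it agrees with G on all 8 inputs.

i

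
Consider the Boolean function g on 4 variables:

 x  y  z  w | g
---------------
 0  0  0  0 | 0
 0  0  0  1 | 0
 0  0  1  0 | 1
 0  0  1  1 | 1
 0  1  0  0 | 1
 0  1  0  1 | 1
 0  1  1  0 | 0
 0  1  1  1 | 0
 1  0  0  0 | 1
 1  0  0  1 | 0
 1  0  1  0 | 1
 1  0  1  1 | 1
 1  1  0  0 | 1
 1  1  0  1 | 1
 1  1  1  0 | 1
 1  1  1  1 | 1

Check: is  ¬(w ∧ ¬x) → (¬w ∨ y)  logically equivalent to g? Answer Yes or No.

Evaluate ¬(w ∧ ¬x) → (¬w ∨ y) on each row and compare to g:
  x=0, y=0, z=0, w=0: formula gives 1, but g = 0 ✗
Row (0,0,0,0) is a counterexample, so the formula is not equivalent to g.

No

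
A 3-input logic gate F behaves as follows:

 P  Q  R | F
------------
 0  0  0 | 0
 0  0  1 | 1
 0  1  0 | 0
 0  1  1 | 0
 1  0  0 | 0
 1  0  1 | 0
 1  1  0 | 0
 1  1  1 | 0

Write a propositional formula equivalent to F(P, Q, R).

Only row (0,0,1) gives 1. That row's minterm ¬P·¬Q·R is F directly.

F(P, Q, R) = (not P and not Q) and R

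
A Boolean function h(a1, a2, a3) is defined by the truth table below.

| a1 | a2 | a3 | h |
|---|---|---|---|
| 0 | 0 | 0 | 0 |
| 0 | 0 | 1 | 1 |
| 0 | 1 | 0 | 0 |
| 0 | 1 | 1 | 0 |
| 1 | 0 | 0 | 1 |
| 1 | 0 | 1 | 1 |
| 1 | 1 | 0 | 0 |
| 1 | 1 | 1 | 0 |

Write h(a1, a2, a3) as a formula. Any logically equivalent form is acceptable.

h(a1, a2, a3) = (((~a1 & ~a2) & a3) | ((a1 & ~a2) & ~a3)) | ((a1 & ~a2) & a3)

The 1-rows are (0,0,1), (1,0,0), (1,0,1). Each contributes one minterm — ¬a1·¬a2·a3; a1·¬a2·¬a3; a1·¬a2·a3 — and their disjunction is a sum-of-products form of h.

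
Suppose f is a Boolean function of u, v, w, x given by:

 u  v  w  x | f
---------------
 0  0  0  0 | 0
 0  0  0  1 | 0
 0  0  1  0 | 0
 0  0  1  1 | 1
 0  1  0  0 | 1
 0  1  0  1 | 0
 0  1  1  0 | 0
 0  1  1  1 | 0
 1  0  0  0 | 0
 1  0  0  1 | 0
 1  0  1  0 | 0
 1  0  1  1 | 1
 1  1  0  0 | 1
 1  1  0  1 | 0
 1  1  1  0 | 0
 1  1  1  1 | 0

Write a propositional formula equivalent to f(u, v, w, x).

The 1-rows are (0,0,1,1), (0,1,0,0), (1,0,1,1), (1,1,0,0). Each contributes one minterm — ¬u·¬v·w·x; ¬u·v·¬w·¬x; u·¬v·w·x; u·v·¬w·¬x — and their disjunction is a sum-of-products form of f.

f(u, v, w, x) = (((((~u & ~v) & w) & x) | (((~u & v) & ~w) & ~x)) | (((u & ~v) & w) & x)) | (((u & v) & ~w) & ~x)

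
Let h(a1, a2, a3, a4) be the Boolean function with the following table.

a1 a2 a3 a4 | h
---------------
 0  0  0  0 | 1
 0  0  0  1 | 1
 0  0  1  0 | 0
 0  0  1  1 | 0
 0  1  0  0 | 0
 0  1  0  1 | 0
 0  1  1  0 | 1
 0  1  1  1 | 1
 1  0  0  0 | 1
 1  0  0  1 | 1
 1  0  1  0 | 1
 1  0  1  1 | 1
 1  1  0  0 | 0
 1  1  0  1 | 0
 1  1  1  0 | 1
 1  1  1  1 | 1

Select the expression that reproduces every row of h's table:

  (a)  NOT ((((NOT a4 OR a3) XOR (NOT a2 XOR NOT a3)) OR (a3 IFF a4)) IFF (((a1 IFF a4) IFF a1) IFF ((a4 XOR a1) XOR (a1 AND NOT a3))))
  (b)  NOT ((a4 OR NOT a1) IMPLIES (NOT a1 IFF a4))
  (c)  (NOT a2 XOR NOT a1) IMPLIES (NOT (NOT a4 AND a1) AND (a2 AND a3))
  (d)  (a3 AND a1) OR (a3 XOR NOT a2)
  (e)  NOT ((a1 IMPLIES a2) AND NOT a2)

d

(a): at (0,0,0,0) it gives 0, but h = 1 — eliminated.
(b): at (0,0,0,1) it gives 0, but h = 1 — eliminated.
(c): at (0,0,1,0) it gives 1, but h = 0 — eliminated.
(e): at (0,0,0,0) it gives 0, but h = 1 — eliminated.
Only (d) survives; checking it on all 16 rows confirms it matches h.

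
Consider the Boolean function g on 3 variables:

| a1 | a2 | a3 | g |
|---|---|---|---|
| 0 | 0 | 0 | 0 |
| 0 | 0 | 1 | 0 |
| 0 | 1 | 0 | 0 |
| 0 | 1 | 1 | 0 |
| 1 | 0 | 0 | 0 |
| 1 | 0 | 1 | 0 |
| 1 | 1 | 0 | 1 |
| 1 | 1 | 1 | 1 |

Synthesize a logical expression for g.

g=1 on 2 inputs: (1,1,0), (1,1,1). Reading each as a conjunction of literals (a1·a2·¬a3, a1·a2·a3) and taking the OR gives the canonical DNF.

g(a1, a2, a3) = ((a1 · a2) · a3') + ((a1 · a2) · a3)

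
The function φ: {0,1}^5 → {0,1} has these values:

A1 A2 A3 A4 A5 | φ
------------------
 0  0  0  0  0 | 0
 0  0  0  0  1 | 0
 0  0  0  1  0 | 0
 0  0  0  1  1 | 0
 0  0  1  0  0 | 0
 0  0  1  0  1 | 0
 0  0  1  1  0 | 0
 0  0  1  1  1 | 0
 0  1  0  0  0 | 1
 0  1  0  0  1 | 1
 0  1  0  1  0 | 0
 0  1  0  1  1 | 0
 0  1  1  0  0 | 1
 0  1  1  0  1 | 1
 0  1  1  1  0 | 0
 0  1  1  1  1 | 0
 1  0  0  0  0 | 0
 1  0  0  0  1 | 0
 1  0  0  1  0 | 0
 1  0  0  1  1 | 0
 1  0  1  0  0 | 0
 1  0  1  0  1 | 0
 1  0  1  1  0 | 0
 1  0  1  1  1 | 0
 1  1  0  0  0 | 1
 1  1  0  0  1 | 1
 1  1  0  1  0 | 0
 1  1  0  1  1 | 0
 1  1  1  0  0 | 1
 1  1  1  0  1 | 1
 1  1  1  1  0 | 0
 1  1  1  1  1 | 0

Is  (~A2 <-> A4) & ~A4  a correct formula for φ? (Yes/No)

Yes

Test each input against both φ and the formula:
  A1=0, A2=0, A3=0, A4=0, A5=0: formula gives 0, φ = 0 ✓
  A1=0, A2=0, A3=0, A4=0, A5=1: formula gives 0, φ = 0 ✓
  A1=0, A2=0, A3=0, A4=1, A5=0: formula gives 0, φ = 0 ✓
  A1=0, A2=0, A3=0, A4=1, A5=1: formula gives 0, φ = 0 ✓
  … (the remaining 28 rows also agree.)
All 32 rows match — the expression computes φ exactly.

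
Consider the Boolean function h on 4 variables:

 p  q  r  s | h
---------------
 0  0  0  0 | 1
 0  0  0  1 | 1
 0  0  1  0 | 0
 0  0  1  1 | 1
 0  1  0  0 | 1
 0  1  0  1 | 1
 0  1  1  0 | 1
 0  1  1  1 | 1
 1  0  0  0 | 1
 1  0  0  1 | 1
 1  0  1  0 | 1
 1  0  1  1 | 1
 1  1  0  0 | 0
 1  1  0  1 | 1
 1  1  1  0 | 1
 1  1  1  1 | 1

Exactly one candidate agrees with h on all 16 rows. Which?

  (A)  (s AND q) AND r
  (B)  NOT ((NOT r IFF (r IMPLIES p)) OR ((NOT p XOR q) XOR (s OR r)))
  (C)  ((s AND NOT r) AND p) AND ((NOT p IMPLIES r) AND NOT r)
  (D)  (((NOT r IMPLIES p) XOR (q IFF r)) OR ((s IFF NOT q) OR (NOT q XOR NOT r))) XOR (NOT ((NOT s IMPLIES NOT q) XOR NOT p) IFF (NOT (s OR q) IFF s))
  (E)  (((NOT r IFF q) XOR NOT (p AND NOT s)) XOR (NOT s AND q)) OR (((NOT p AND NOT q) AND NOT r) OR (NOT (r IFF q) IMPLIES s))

(A): at (0,0,0,0) it gives 0, but h = 1 — eliminated.
(B): at (0,0,0,0) it gives 0, but h = 1 — eliminated.
(C): at (0,0,0,0) it gives 0, but h = 1 — eliminated.
(D): at (0,0,1,0) it gives 1, but h = 0 — eliminated.
(E) is the remaining candidate, and it agrees with h on all 16 inputs.

E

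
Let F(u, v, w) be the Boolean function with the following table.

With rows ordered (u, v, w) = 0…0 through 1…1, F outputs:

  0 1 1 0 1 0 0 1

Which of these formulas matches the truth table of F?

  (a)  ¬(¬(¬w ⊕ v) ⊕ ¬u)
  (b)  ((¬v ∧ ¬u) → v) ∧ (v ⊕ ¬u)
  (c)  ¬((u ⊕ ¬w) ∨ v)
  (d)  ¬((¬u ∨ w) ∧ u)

a

(b): at (0,0,1) it gives 0, but F = 1 — eliminated.
(c): at (0,1,0) it gives 0, but F = 1 — eliminated.
(d): at (0,0,0) it gives 1, but F = 0 — eliminated.
(a) is the remaining candidate, and it agrees with F on all 8 inputs.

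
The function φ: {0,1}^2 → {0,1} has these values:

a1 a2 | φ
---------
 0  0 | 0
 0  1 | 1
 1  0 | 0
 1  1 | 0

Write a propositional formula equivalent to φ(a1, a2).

1 only at (0,1): NOT a1 AND a2.

φ(a1, a2) = not a1 and a2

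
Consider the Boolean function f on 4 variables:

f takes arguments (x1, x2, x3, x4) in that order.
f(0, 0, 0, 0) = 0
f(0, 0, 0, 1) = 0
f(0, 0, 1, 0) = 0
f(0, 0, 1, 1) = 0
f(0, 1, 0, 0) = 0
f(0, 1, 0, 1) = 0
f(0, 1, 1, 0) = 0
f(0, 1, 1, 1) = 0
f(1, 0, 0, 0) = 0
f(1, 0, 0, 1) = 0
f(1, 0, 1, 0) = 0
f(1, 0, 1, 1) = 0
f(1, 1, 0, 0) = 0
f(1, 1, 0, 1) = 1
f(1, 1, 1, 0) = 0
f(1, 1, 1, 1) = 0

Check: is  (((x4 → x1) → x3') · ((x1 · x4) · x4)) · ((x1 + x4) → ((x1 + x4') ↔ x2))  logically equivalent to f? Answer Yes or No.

Evaluate (((x4 → x1) → x3') · ((x1 · x4) · x4)) · ((x1 + x4) → ((x1 + x4') ↔ x2)) on each row and compare to f:
  x1=0, x2=0, x3=0, x4=0: formula gives 0, f = 0 ✓
  x1=0, x2=0, x3=0, x4=1: formula gives 0, f = 0 ✓
  x1=0, x2=0, x3=1, x4=0: formula gives 0, f = 0 ✓
  x1=0, x2=0, x3=1, x4=1: formula gives 0, f = 0 ✓
  …and likewise for the remaining 12 rows.
No disagreement on any input; they are logically equivalent.

Yes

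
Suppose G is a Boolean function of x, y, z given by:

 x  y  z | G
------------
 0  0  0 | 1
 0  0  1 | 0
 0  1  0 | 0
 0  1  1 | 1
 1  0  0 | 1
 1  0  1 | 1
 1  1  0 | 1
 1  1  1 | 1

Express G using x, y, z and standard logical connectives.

G(x, y, z) = NOT (((NOT x AND NOT y) AND z) OR ((NOT x AND y) AND NOT z))

There are just 2 zero rows: (0,0,1), (0,1,0). Their minterms are ¬x·¬y·z, ¬x·y·¬z; the OR of those covers precisely the 0-outputs, and negating it yields G.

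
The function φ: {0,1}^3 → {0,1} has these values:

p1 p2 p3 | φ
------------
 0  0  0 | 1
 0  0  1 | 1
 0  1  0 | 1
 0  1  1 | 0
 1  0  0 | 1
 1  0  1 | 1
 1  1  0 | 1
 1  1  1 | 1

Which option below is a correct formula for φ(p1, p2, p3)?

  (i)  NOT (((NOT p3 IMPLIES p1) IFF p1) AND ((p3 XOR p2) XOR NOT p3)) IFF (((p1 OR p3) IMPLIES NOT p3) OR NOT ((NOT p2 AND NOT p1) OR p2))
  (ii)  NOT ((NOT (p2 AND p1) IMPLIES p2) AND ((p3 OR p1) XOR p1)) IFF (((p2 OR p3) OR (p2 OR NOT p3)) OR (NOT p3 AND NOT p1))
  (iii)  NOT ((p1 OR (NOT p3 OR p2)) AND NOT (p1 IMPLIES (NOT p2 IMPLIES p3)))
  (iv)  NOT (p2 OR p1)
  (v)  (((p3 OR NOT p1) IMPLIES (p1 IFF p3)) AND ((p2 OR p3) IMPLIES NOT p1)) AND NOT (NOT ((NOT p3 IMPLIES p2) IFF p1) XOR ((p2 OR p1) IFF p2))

ii

(i) disagrees with φ on (0,0,0) (formula → 0, table → 1); rule it out.
(iii) disagrees with φ on (0,1,1) (formula → 1, table → 0); rule it out.
(iv) disagrees with φ on (0,1,0) (formula → 0, table → 1); rule it out.
(v) disagrees with φ on (0,0,0) (formula → 0, table → 1); rule it out.
That leaves (ii). Evaluating it on every row reproduces the table of φ exactly.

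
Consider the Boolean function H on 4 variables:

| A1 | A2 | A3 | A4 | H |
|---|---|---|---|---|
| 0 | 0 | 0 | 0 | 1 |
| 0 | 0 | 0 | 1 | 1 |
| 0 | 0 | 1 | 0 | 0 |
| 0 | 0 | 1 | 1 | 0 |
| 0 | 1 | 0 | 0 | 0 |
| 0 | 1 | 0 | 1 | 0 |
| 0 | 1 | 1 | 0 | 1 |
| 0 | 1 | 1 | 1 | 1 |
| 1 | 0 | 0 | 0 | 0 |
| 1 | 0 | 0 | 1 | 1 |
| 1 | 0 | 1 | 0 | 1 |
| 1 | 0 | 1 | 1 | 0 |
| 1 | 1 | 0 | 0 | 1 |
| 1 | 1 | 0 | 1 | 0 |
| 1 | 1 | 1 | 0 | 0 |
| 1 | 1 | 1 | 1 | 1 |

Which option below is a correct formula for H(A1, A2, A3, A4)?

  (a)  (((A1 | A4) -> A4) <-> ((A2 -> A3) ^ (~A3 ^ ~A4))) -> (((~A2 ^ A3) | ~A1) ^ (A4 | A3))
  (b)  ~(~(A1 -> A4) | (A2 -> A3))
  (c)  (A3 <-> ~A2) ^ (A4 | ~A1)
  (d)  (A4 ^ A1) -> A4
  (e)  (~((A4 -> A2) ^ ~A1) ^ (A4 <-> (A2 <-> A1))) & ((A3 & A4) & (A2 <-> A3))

(a): at (0,0,1,0) it gives 1, but H = 0 — eliminated.
(b): at (0,0,0,0) it gives 0, but H = 1 — eliminated.
(d): at (0,0,1,0) it gives 1, but H = 0 — eliminated.
(e): at (0,0,0,0) it gives 0, but H = 1 — eliminated.
Only (c) survives; checking it on all 16 rows confirms it matches H.

c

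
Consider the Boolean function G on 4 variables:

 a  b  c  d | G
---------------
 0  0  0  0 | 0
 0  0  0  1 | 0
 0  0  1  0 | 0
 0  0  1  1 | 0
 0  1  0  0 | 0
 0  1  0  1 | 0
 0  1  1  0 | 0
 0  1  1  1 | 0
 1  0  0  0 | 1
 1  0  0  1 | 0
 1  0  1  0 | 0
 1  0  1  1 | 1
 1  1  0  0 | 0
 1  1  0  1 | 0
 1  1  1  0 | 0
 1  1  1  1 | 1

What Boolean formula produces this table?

G(a, b, c, d) = ((((a and not b) and not c) and not d) or (((a and not b) and c) and d)) or (((a and b) and c) and d)

The 1-rows are (1,0,0,0), (1,0,1,1), (1,1,1,1). Each contributes one minterm — a·¬b·¬c·¬d; a·¬b·c·d; a·b·c·d — and their disjunction is a sum-of-products form of G.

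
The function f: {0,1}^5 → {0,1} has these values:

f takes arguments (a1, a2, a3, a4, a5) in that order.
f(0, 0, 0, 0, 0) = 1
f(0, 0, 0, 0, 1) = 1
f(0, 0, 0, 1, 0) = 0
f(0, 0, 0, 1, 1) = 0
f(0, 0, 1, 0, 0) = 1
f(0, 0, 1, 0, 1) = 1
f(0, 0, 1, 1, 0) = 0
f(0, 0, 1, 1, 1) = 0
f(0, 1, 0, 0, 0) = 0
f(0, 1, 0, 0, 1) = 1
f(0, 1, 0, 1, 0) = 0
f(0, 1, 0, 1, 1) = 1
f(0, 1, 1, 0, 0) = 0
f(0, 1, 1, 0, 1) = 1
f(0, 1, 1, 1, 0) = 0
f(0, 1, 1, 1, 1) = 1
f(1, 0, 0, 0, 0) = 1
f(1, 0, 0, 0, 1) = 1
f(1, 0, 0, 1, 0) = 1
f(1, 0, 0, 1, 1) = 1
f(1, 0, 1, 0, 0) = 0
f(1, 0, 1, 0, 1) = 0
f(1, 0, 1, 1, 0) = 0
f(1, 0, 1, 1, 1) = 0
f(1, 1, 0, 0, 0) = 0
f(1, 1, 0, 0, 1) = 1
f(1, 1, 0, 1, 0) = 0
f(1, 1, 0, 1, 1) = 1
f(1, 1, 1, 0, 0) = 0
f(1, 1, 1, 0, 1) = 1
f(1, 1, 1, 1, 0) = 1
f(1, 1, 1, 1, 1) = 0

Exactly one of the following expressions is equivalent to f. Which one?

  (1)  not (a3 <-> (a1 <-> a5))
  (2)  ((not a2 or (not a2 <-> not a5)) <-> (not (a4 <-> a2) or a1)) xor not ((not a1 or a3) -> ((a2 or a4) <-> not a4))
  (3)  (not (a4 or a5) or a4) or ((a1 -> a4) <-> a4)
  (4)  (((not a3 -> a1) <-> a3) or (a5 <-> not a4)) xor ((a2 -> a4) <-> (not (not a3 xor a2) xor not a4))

2

(1): at (0,0,0,0,1) it gives 0, but f = 1 — eliminated.
(3): at (0,0,0,0,1) it gives 0, but f = 1 — eliminated.
(4): at (0,0,0,0,0) it gives 0, but f = 1 — eliminated.
Only (2) survives; checking it on all 32 rows confirms it matches f.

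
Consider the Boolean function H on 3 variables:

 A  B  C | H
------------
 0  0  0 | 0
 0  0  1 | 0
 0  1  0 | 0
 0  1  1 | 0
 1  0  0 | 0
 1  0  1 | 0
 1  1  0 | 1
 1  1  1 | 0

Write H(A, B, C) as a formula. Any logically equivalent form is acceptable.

H is 1 on exactly one input, (1,1,0), whose minterm is A·B·¬C. So H is just that conjunction.

H(A, B, C) = (A AND B) AND NOT C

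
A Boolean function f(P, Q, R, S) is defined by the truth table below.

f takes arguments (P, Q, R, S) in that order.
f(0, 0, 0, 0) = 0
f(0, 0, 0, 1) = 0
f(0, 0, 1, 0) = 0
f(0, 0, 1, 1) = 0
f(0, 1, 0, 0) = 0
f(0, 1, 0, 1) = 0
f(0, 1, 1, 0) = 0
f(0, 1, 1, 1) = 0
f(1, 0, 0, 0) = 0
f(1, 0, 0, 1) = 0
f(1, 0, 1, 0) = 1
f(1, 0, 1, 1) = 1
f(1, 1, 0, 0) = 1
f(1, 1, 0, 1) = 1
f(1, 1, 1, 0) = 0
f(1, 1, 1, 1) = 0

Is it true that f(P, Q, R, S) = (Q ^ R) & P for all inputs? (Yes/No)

Yes

Check the formula against f row by row:
  P=0, Q=0, R=0, S=0: formula gives 0, f = 0 ✓
  P=0, Q=0, R=0, S=1: formula gives 0, f = 0 ✓
  P=0, Q=0, R=1, S=0: formula gives 0, f = 0 ✓
  P=0, Q=0, R=1, S=1: formula gives 0, f = 0 ✓
  … (the remaining 12 rows also agree.)
No disagreement on any input; they are logically equivalent.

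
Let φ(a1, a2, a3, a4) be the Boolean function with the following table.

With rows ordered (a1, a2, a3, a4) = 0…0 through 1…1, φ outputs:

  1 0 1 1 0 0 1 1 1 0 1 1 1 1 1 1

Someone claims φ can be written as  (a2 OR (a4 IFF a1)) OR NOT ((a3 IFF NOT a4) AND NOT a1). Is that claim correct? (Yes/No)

Check the formula against φ row by row:
  a1=0, a2=0, a3=0, a4=0: formula gives 1, φ = 1 ✓
  a1=0, a2=0, a3=0, a4=1: formula gives 0, φ = 0 ✓
  a1=0, a2=0, a3=1, a4=0: formula gives 1, φ = 1 ✓
  a1=0, a2=0, a3=1, a4=1: formula gives 1, φ = 1 ✓
  a1=0, a2=1, a3=0, a4=0: formula gives 1, but φ = 0 ✗
Row (0,1,0,0) is a counterexample, so the formula is not equivalent to φ.

No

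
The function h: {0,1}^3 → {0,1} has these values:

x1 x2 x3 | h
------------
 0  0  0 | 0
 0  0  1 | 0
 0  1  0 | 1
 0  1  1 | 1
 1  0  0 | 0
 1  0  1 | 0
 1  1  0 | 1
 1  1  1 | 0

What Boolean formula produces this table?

The 1-rows are (0,1,0), (0,1,1), (1,1,0). Each contributes one minterm — ¬x1·x2·¬x3; ¬x1·x2·x3; x1·x2·¬x3 — and their disjunction is a sum-of-products form of h.

h(x1, x2, x3) = (((x1' · x2) · x3') + ((x1' · x2) · x3)) + ((x1 · x2) · x3')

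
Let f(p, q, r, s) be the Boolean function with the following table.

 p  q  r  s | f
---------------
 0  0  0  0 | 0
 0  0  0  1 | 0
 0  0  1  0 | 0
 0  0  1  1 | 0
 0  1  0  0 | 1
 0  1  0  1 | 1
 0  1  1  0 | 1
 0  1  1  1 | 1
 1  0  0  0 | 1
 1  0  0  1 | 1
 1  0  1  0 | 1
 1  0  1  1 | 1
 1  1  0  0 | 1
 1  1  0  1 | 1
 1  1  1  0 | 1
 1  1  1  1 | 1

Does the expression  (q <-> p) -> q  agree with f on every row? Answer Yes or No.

Yes

Test each input against both f and the formula:
  p=0, q=0, r=0, s=0: formula gives 0, f = 0 ✓
  p=0, q=0, r=0, s=1: formula gives 0, f = 0 ✓
  p=0, q=0, r=1, s=0: formula gives 0, f = 0 ✓
  p=0, q=0, r=1, s=1: formula gives 0, f = 0 ✓
  … (the remaining 12 rows also agree.)
Every row agrees, so the formula is equivalent.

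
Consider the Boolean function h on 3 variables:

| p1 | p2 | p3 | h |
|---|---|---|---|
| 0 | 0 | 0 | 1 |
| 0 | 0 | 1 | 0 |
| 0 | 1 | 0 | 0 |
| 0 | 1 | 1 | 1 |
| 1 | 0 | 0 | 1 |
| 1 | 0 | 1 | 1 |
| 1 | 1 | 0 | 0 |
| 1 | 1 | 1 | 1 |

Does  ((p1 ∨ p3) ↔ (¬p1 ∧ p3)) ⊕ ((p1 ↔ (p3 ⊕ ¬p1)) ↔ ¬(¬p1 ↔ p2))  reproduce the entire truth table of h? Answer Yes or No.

Check the formula against h row by row:
  p1=0, p2=0, p3=0: formula gives 1, h = 1 ✓
  p1=0, p2=0, p3=1: formula gives 0, h = 0 ✓
  p1=0, p2=1, p3=0: formula gives 0, h = 0 ✓
  p1=0, p2=1, p3=1: formula gives 1, h = 1 ✓
  p1=1, p2=0, p3=0: formula gives 1, h = 1 ✓
  p1=1, p2=0, p3=1: formula gives 0, but h = 1 ✗
Row (1,0,1) is a counterexample, so the formula is not equivalent to h.

No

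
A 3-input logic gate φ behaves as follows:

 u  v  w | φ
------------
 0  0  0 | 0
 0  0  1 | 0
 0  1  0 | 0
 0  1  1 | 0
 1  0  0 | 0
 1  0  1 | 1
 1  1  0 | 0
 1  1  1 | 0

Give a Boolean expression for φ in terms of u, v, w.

φ(u, v, w) = (u ∧ ¬v) ∧ w

φ is 1 on exactly one input, (1,0,1), whose minterm is u·¬v·w. So φ is just that conjunction.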